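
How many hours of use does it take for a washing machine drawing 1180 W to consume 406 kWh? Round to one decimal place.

344.1 h

Hours = 406 kWh ÷ 1.18 kW = 344.1 h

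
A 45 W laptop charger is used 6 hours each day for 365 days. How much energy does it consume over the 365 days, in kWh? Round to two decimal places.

Runtime = 6 h/day × 365 days = 2190 h
Energy = 0.045 kW × 2190 h = 98.55 kWh

98.55 kWh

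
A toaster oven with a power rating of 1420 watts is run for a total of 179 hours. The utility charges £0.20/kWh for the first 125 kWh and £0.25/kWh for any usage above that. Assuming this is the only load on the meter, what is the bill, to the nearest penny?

Energy = 1.42 kW × 179 h = 254.18 kWh
Tier 1 (0–125 kWh): 125 × £0.20 = £25
Above 125 kWh: 129.18 × £0.25 = £32.295
Bill = £57.30

£57.30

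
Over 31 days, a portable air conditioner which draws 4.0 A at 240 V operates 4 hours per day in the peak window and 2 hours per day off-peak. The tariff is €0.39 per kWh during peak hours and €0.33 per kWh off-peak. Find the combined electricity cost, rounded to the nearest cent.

Power = 4.0 A × 240 V = 960 W = 0.96 kW
Peak energy = 0.96 kW × 4 h × 31 = 119.04 kWh
Off-peak energy = 0.96 kW × 2 h × 31 = 59.52 kWh
Cost = 119.04 × €0.39 + 59.52 × €0.33 = €46.4256 + €19.6416 = €66.07

€66.07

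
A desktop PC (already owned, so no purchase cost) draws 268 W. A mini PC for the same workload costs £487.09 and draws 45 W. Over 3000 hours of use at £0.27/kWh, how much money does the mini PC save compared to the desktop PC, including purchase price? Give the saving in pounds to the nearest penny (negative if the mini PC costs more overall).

-£306.46

desktop PC: £0.00 + (268/1000) kW × 3000 h × £0.27 = £0.00 + £217.08 = £217.08
mini PC: £487.09 + (45/1000) kW × 3000 h × £0.27 = £487.09 + £36.45 = £523.54
Saving = £217.08 − £523.54 = −£306.46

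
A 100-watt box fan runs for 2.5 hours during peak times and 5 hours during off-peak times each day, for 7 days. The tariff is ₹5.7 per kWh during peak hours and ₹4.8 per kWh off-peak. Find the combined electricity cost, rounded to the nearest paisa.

Peak energy = 0.1 kW × 2.5 h × 7 = 1.75 kWh
Off-peak energy = 0.1 kW × 5 h × 7 = 3.5 kWh
Cost = 1.75 × ₹5.7 + 3.5 × ₹4.8 = ₹9.975 + ₹16.8 = ₹26.78

₹26.78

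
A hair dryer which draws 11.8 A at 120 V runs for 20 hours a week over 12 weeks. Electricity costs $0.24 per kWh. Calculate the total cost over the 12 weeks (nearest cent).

$81.56

Power = 11.8 A × 120 V = 1416 W = 1.416 kW
Runtime = 20 h/week × 12 weeks = 240 h
Energy = 1.416 kW × 240 h = 339.84 kWh
Cost = 339.84 kWh × $0.24/kWh = $81.56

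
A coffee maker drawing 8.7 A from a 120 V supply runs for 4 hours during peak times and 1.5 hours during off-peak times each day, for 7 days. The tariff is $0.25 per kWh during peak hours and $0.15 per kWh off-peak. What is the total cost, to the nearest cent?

Power = 8.7 A × 120 V = 1044 W = 1.044 kW
Peak energy = 1.044 kW × 4 h × 7 = 29.232 kWh
Off-peak energy = 1.044 kW × 1.5 h × 7 = 10.962 kWh
Cost = 29.232 × $0.25 + 10.962 × $0.15 = $7.308 + $1.6443 = $8.95

$8.95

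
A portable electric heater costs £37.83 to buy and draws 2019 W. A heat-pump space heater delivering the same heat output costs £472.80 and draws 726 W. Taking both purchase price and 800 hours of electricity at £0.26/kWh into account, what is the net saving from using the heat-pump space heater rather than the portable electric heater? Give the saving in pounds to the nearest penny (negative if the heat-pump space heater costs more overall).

-£166.03

portable electric heater: £37.83 + (2019/1000) kW × 800 h × £0.26 = £37.83 + £419.952 = £457.782
heat-pump space heater: £472.80 + (726/1000) kW × 800 h × £0.26 = £472.80 + £151.008 = £623.808
Saving = £457.782 − £623.808 = −£166.026 → -£166.03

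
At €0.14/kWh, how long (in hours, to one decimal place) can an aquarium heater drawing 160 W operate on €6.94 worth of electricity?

309.8 h

Energy available = €6.94 ÷ €0.14/kWh = 49.5714 kWh
Hours = 49.5714 kWh ÷ 0.16 kW = 309.8 h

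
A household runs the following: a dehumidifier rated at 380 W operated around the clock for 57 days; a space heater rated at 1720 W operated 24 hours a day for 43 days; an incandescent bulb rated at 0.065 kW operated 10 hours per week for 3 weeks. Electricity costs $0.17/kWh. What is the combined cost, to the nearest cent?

$390.46

dehumidifier: Runtime = 24 h × 57 = 1368 h
dehumidifier: 0.38 kW × 1368 h = 519.84 kWh
space heater: Runtime = 24 h × 43 = 1032 h
space heater: 1.72 kW × 1032 h = 1775.04 kWh
incandescent bulb: Runtime = 10 h/week × 3 weeks = 30 h
incandescent bulb: 0.065 kW × 30 h = 1.95 kWh
Total energy = 2296.83 kWh
Cost = 2296.83 × $0.17 = $390.46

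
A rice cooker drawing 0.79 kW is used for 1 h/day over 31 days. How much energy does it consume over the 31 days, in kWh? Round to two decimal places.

Runtime = 1 h/day × 31 days = 31 h
Energy = 0.79 kW × 31 h = 24.49 kWh

24.49 kWh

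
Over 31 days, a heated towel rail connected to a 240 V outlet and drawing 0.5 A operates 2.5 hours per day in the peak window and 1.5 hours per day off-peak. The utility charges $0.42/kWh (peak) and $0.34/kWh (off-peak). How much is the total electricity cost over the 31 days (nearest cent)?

Power = 0.5 A × 240 V = 120 W = 0.12 kW
Peak energy = 0.12 kW × 2.5 h × 31 = 9.3 kWh
Off-peak energy = 0.12 kW × 1.5 h × 31 = 5.58 kWh
Cost = 9.3 × $0.42 + 5.58 × $0.34 = $3.906 + $1.8972 = $5.80

$5.80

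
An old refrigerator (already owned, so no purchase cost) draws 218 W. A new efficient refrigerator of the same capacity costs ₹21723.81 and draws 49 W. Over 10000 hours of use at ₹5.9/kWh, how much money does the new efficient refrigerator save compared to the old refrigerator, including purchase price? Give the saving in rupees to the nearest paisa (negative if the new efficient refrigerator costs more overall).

old refrigerator: ₹0.00 + (218/1000) kW × 10000 h × ₹5.9 = ₹0.00 + ₹12862 = ₹12862
new efficient refrigerator: ₹21723.81 + (49/1000) kW × 10000 h × ₹5.9 = ₹21723.81 + ₹2891 = ₹24614.81
Saving = ₹12862 − ₹24614.81 = −₹11752.81

-₹11752.81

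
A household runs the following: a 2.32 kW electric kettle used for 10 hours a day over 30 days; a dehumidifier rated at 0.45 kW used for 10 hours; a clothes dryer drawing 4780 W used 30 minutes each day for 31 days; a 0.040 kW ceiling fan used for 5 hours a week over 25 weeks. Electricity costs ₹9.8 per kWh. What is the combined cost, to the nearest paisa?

₹7639.98

electric kettle: Runtime = 10 h/day × 30 days = 300 h
electric kettle: 2.32 kW × 300 h = 696 kWh
dehumidifier: 0.45 kW × 10 h = 4.5 kWh
clothes dryer: Runtime = 30 min × 31 = 930 min = 15.5 h
clothes dryer: 4.78 kW × 15.5 h = 74.09 kWh
ceiling fan: Runtime = 5 h/week × 25 weeks = 125 h
ceiling fan: 0.04 kW × 125 h = 5 kWh
Total energy = 779.59 kWh
Cost = 779.59 × ₹9.8 = ₹7639.98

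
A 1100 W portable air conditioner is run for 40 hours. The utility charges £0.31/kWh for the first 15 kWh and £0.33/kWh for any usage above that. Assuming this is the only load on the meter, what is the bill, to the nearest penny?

£14.22

Energy = 1.1 kW × 40 h = 44 kWh
Tier 1 (0–15 kWh): 15 × £0.31 = £4.65
Above 15 kWh: 29 × £0.33 = £9.57
Bill = £14.22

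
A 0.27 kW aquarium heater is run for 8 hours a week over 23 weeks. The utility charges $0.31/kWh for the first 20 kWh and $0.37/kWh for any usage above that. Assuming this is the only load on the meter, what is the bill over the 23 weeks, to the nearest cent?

Runtime = 8 h/week × 23 weeks = 184 h
Energy = 0.27 kW × 184 h = 49.68 kWh
Tier 1 (0–20 kWh): 20 × $0.31 = $6.2
Above 20 kWh: 29.68 × $0.37 = $10.9816
Bill = $17.18

$17.18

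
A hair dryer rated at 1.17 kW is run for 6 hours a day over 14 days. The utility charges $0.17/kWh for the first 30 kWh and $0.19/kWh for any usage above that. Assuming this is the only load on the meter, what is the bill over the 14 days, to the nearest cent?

$18.07

Runtime = 6 h/day × 14 days = 84 h
Energy = 1.17 kW × 84 h = 98.28 kWh
Tier 1 (0–30 kWh): 30 × $0.17 = $5.1
Above 30 kWh: 68.28 × $0.19 = $12.9732
Bill = $18.07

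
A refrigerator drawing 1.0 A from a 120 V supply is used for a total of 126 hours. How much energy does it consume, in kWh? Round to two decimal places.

15.12 kWh

Power = 1.0 A × 120 V = 120 W = 0.12 kW
Energy = 0.12 kW × 126 h = 15.12 kWh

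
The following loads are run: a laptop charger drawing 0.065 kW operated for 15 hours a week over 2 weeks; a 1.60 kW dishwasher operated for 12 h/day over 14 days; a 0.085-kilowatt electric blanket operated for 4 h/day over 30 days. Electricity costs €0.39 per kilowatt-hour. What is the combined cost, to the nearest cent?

laptop charger: Runtime = 15 h/week × 2 weeks = 30 h
laptop charger: 0.065 kW × 30 h = 1.95 kWh
dishwasher: Runtime = 12 h/day × 14 days = 168 h
dishwasher: 1.6 kW × 168 h = 268.8 kWh
electric blanket: Runtime = 4 h/day × 30 days = 120 h
electric blanket: 0.085 kW × 120 h = 10.2 kWh
Total energy = 280.95 kWh
Cost = 280.95 × €0.39 = €109.57

€109.57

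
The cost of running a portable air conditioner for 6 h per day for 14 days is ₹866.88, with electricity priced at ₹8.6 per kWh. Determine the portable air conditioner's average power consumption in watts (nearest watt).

1200 W

Energy = ₹866.88 ÷ ₹8.6/kWh = 100.8 kWh
Runtime = 6 h/day × 14 days = 84 h
Power = 100.8 kWh ÷ 84 h = 1.2 kW = 1200 W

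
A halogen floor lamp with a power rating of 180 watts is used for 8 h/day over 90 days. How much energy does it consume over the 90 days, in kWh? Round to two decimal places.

129.60 kWh

Runtime = 8 h/day × 90 days = 720 h
Energy = 0.18 kW × 720 h = 129.6 kWh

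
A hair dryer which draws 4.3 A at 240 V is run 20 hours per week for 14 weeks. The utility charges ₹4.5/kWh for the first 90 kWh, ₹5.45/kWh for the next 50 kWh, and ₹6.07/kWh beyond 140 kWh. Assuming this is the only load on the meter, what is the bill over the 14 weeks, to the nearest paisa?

Power = 4.3 A × 240 V = 1032 W = 1.032 kW
Runtime = 20 h/week × 14 weeks = 280 h
Energy = 1.032 kW × 280 h = 288.96 kWh
Tier 1 (0–90 kWh): 90 × ₹4.5 = ₹405
Tier 2 (90–140 kWh): 50 × ₹5.45 = ₹272.5
Above 140 kWh: 148.96 × ₹6.07 = ₹904.1872
Bill = ₹1581.69

₹1581.69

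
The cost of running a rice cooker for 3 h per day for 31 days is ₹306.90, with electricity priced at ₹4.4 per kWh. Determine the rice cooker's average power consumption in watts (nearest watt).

750 W

Energy = ₹306.90 ÷ ₹4.4/kWh = 69.75 kWh
Runtime = 3 h/day × 31 days = 93 h
Power = 69.75 kWh ÷ 93 h = 0.75 kW = 750 W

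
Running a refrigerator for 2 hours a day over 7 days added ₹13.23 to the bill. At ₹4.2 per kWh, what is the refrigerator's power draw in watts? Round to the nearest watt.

225 W

Energy = ₹13.23 ÷ ₹4.2/kWh = 3.15 kWh
Runtime = 2 h/day × 7 days = 14 h
Power = 3.15 kWh ÷ 14 h = 0.225 kW = 225 W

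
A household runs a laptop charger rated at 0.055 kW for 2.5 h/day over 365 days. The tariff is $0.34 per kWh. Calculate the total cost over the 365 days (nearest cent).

$17.06

Runtime = 2.5 h/day × 365 days = 912.5 h
Energy = 0.055 kW × 912.5 h = 50.1875 kWh
Cost = 50.1875 kWh × $0.34/kWh = $17.06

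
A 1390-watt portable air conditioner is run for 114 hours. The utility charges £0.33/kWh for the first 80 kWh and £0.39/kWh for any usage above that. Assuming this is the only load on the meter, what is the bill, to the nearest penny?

£57.00

Energy = 1.39 kW × 114 h = 158.46 kWh
Tier 1 (0–80 kWh): 80 × £0.33 = £26.4
Above 80 kWh: 78.46 × £0.39 = £30.5994
Bill = £57.00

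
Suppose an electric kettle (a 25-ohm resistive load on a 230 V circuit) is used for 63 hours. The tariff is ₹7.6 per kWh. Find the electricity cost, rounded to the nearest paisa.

₹1013.14

Power = V²/R = 230²/25 = 2116 W = 2.116 kW
Energy = 2.116 kW × 63 h = 133.308 kWh
Cost = 133.308 kWh × ₹7.6/kWh = ₹1013.14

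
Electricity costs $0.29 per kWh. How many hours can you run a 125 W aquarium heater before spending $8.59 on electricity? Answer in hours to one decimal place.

Energy available = $8.59 ÷ $0.29/kWh = 29.6207 kWh
Hours = 29.6207 kWh ÷ 0.125 kW = 237.0 h

237.0 h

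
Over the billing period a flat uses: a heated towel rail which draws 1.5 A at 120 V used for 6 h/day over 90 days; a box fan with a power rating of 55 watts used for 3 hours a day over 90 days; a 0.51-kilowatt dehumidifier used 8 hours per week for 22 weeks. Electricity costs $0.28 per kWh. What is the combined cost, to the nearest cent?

$56.51

heated towel rail: Power = 1.5 A × 120 V = 180 W = 0.18 kW
heated towel rail: Runtime = 6 h/day × 90 days = 540 h
heated towel rail: 0.18 kW × 540 h = 97.2 kWh
box fan: Runtime = 3 h/day × 90 days = 270 h
box fan: 0.055 kW × 270 h = 14.85 kWh
dehumidifier: Runtime = 8 h/week × 22 weeks = 176 h
dehumidifier: 0.51 kW × 176 h = 89.76 kWh
Total energy = 201.81 kWh
Cost = 201.81 × $0.28 = $56.51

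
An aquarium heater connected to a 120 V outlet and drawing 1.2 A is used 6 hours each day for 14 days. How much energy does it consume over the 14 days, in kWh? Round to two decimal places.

Power = 1.2 A × 120 V = 144 W = 0.144 kW
Runtime = 6 h/day × 14 days = 84 h
Energy = 0.144 kW × 84 h = 12.096 kWh ≈ 12.10 kWh

12.10 kWh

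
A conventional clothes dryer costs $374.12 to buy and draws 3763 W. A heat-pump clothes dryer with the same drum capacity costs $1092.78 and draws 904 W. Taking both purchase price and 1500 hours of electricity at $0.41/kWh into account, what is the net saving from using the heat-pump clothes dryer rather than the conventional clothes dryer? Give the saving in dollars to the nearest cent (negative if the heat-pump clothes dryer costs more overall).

$1039.63

conventional clothes dryer: $374.12 + (3763/1000) kW × 1500 h × $0.41 = $374.12 + $2314.245 = $2688.365
heat-pump clothes dryer: $1092.78 + (904/1000) kW × 1500 h × $0.41 = $1092.78 + $555.96 = $1648.74
Saving = $2688.365 − $1648.74 = $1039.625 → $1039.63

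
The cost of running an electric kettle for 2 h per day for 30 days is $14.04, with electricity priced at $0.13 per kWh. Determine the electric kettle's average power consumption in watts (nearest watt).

1800 W

Energy = $14.04 ÷ $0.13/kWh = 108 kWh
Runtime = 2 h/day × 30 days = 60 h
Power = 108 kWh ÷ 60 h = 1.8 kW = 1800 W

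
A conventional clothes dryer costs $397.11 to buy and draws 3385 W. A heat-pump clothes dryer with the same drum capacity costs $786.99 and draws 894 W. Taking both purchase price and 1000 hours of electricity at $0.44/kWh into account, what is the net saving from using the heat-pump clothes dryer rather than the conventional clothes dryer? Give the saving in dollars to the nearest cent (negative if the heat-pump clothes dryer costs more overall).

conventional clothes dryer: $397.11 + (3385/1000) kW × 1000 h × $0.44 = $397.11 + $1489.4 = $1886.51
heat-pump clothes dryer: $786.99 + (894/1000) kW × 1000 h × $0.44 = $786.99 + $393.36 = $1180.35
Saving = $1886.51 − $1180.35 = $706.16

$706.16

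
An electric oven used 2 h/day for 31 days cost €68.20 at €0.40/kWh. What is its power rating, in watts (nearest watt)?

Energy = €68.20 ÷ €0.40/kWh = 170.5 kWh
Runtime = 2 h/day × 31 days = 62 h
Power = 170.5 kWh ÷ 62 h = 2.75 kW = 2750 W

2750 W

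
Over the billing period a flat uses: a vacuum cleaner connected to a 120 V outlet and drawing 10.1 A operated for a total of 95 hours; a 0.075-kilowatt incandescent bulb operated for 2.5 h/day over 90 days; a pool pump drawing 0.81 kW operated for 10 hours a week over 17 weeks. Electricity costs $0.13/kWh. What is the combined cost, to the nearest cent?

vacuum cleaner: Power = 10.1 A × 120 V = 1212 W = 1.212 kW
vacuum cleaner: 1.212 kW × 95 h = 115.14 kWh
incandescent bulb: Runtime = 2.5 h/day × 90 days = 225 h
incandescent bulb: 0.075 kW × 225 h = 16.875 kWh
pool pump: Runtime = 10 h/week × 17 weeks = 170 h
pool pump: 0.81 kW × 170 h = 137.7 kWh
Total energy = 269.715 kWh
Cost = 269.715 × $0.13 = $35.06

$35.06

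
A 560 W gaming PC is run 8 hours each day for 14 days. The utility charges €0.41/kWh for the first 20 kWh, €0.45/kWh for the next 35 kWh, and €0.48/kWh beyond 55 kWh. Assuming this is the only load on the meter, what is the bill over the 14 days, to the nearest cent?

€27.66

Runtime = 8 h/day × 14 days = 112 h
Energy = 0.56 kW × 112 h = 62.72 kWh
Tier 1 (0–20 kWh): 20 × €0.41 = €8.2
Tier 2 (20–55 kWh): 35 × €0.45 = €15.75
Above 55 kWh: 7.72 × €0.48 = €3.7056
Bill = €27.66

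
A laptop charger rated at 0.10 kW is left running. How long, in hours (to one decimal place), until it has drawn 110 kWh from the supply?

1100.0 h

Hours = 110 kWh ÷ 0.1 kW = 1100.0 h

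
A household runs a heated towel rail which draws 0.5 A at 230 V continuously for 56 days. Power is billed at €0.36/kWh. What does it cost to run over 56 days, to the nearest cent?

€55.64

Power = 0.5 A × 230 V = 115 W = 0.115 kW
Runtime = 24 h × 56 = 1344 h
Energy = 0.115 kW × 1344 h = 154.56 kWh
Cost = 154.56 kWh × €0.36/kWh = €55.64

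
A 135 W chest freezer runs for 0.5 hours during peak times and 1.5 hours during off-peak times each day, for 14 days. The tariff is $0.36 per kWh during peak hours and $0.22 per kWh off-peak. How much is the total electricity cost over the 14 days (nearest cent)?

$0.96

Peak energy = 0.135 kW × 0.5 h × 14 = 0.945 kWh
Off-peak energy = 0.135 kW × 1.5 h × 14 = 2.835 kWh
Cost = 0.945 × $0.36 + 2.835 × $0.22 = $0.3402 + $0.6237 = $0.96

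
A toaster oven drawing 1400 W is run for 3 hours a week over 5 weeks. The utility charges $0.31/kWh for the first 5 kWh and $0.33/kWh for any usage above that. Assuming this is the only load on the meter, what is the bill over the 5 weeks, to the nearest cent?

$6.83

Runtime = 3 h/week × 5 weeks = 15 h
Energy = 1.4 kW × 15 h = 21 kWh
Tier 1 (0–5 kWh): 5 × $0.31 = $1.55
Above 5 kWh: 16 × $0.33 = $5.28
Bill = $6.83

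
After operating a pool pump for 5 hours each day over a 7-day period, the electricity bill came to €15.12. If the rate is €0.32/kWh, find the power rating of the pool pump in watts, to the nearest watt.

1350 W

Energy = €15.12 ÷ €0.32/kWh = 47.25 kWh
Runtime = 5 h/day × 7 days = 35 h
Power = 47.25 kWh ÷ 35 h = 1.35 kW = 1350 W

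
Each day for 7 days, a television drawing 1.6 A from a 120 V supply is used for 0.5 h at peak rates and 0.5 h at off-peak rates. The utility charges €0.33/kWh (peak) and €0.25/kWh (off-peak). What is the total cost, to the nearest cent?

€0.39

Power = 1.6 A × 120 V = 192 W = 0.192 kW
Peak energy = 0.192 kW × 0.5 h × 7 = 0.672 kWh
Off-peak energy = 0.192 kW × 0.5 h × 7 = 0.672 kWh
Cost = 0.672 × €0.33 + 0.672 × €0.25 = €0.22176 + €0.168 = €0.39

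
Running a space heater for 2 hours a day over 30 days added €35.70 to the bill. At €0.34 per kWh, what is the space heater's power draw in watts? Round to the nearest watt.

1750 W

Energy = €35.70 ÷ €0.34/kWh = 105 kWh
Runtime = 2 h/day × 30 days = 60 h
Power = 105 kWh ÷ 60 h = 1.75 kW = 1750 W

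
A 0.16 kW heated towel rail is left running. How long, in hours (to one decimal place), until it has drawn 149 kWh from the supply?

931.3 h

Hours = 149 kWh ÷ 0.16 kW = 931.3 h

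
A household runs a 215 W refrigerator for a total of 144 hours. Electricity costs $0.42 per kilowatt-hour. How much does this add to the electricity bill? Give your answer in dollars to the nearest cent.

Energy = 0.215 kW × 144 h = 30.96 kWh
Cost = 30.96 kWh × $0.42/kWh = $13.00

$13.00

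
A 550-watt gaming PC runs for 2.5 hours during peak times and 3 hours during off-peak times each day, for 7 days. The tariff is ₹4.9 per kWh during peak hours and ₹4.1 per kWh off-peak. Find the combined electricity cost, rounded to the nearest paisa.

₹94.52

Peak energy = 0.55 kW × 2.5 h × 7 = 9.625 kWh
Off-peak energy = 0.55 kW × 3 h × 7 = 11.55 kWh
Cost = 9.625 × ₹4.9 + 11.55 × ₹4.1 = ₹47.1625 + ₹47.355 = ₹94.52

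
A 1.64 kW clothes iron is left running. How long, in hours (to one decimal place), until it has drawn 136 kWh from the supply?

82.9 h

Hours = 136 kWh ÷ 1.64 kW = 82.9 h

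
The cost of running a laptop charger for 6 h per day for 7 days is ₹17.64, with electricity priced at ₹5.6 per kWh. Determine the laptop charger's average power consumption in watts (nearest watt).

Energy = ₹17.64 ÷ ₹5.6/kWh = 3.15 kWh
Runtime = 6 h/day × 7 days = 42 h
Power = 3.15 kWh ÷ 42 h = 0.075 kW = 75 W

75 W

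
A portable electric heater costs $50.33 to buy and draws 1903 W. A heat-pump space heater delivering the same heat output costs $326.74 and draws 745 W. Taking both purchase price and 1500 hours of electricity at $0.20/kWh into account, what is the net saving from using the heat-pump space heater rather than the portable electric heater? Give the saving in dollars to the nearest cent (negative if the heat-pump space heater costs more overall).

portable electric heater: $50.33 + (1903/1000) kW × 1500 h × $0.20 = $50.33 + $570.9 = $621.23
heat-pump space heater: $326.74 + (745/1000) kW × 1500 h × $0.20 = $326.74 + $223.5 = $550.24
Saving = $621.23 − $550.24 = $70.99

$70.99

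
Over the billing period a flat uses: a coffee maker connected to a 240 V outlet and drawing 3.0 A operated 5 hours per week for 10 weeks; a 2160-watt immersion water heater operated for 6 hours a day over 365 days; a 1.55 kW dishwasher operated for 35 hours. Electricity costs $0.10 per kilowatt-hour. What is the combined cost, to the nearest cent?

coffee maker: Power = 3.0 A × 240 V = 720 W = 0.72 kW
coffee maker: Runtime = 5 h/week × 10 weeks = 50 h
coffee maker: 0.72 kW × 50 h = 36 kWh
immersion water heater: Runtime = 6 h/day × 365 days = 2190 h
immersion water heater: 2.16 kW × 2190 h = 4730.4 kWh
dishwasher: 1.55 kW × 35 h = 54.25 kWh
Total energy = 4820.65 kWh
Cost = 4820.65 × $0.10 = $482.07

$482.07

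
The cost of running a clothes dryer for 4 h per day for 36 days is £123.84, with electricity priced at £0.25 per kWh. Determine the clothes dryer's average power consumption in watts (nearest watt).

Energy = £123.84 ÷ £0.25/kWh = 495.36 kWh
Runtime = 4 h/day × 36 days = 144 h
Power = 495.36 kWh ÷ 144 h = 3.44 kW = 3440 W

3440 W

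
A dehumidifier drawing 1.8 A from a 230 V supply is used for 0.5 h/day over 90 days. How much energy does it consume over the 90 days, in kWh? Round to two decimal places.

Power = 1.8 A × 230 V = 414 W = 0.414 kW
Runtime = 0.5 h/day × 90 days = 45 h
Energy = 0.414 kW × 45 h = 18.63 kWh

18.63 kWh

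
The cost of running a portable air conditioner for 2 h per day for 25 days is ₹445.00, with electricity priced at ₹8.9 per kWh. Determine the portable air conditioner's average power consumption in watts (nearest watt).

1000 W

Energy = ₹445.00 ÷ ₹8.9/kWh = 50 kWh
Runtime = 2 h/day × 25 days = 50 h
Power = 50 kWh ÷ 50 h = 1 kW = 1000 W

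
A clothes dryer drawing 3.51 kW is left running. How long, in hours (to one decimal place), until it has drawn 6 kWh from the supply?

1.7 h

Hours = 6 kWh ÷ 3.51 kW = 1.7 h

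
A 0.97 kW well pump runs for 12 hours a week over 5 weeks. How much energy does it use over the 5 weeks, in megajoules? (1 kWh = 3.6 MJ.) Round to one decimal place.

209.5 MJ

Runtime = 12 h/week × 5 weeks = 60 h
Energy = 0.97 kW × 60 h = 58.2 kWh
= 58.2 × 3.6 MJ = 209.5 MJ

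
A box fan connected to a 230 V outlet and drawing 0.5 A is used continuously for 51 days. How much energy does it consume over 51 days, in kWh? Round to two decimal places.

Power = 0.5 A × 230 V = 115 W = 0.115 kW
Runtime = 24 h × 51 = 1224 h
Energy = 0.115 kW × 1224 h = 140.76 kWh

140.76 kWh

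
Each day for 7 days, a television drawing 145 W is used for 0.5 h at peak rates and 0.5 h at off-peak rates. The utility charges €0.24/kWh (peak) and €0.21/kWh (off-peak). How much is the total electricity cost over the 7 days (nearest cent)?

Peak energy = 0.145 kW × 0.5 h × 7 = 0.5075 kWh
Off-peak energy = 0.145 kW × 0.5 h × 7 = 0.5075 kWh
Cost = 0.5075 × €0.24 + 0.5075 × €0.21 = €0.1218 + €0.106575 = €0.23

€0.23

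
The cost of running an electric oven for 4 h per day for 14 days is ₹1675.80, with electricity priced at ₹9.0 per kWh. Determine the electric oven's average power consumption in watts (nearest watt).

3325 W

Energy = ₹1675.80 ÷ ₹9.0/kWh = 186.2 kWh
Runtime = 4 h/day × 14 days = 56 h
Power = 186.2 kWh ÷ 56 h = 3.325 kW = 3325 W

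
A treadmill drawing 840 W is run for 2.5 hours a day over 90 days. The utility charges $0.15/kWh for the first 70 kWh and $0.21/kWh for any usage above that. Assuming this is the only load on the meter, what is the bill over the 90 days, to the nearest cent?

Runtime = 2.5 h/day × 90 days = 225 h
Energy = 0.84 kW × 225 h = 189 kWh
Tier 1 (0–70 kWh): 70 × $0.15 = $10.5
Above 70 kWh: 119 × $0.21 = $24.99
Bill = $35.49

$35.49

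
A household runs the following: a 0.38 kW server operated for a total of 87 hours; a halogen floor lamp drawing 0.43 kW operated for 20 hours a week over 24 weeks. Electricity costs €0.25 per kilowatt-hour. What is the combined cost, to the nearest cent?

server: 0.38 kW × 87 h = 33.06 kWh
halogen floor lamp: Runtime = 20 h/week × 24 weeks = 480 h
halogen floor lamp: 0.43 kW × 480 h = 206.4 kWh
Total energy = 239.46 kWh
Cost = 239.46 × €0.25 = €59.87

€59.87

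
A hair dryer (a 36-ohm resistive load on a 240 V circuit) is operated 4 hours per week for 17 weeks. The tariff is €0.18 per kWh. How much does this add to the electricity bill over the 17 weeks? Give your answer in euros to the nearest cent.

Power = V²/R = 240²/36 = 1600 W = 1.6 kW
Runtime = 4 h/week × 17 weeks = 68 h
Energy = 1.6 kW × 68 h = 108.8 kWh
Cost = 108.8 kWh × €0.18/kWh = €19.58

€19.58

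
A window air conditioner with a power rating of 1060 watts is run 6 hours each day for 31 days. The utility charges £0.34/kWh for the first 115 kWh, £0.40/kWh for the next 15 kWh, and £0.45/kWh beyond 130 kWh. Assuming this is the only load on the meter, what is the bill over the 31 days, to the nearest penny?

Runtime = 6 h/day × 31 days = 186 h
Energy = 1.06 kW × 186 h = 197.16 kWh
Tier 1 (0–115 kWh): 115 × £0.34 = £39.1
Tier 2 (115–130 kWh): 15 × £0.40 = £6
Above 130 kWh: 67.16 × £0.45 = £30.222
Bill = £75.32

£75.32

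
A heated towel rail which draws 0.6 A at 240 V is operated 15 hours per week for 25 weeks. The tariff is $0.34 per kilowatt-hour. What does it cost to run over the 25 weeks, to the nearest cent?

$18.36

Power = 0.6 A × 240 V = 144 W = 0.144 kW
Runtime = 15 h/week × 25 weeks = 375 h
Energy = 0.144 kW × 375 h = 54 kWh
Cost = 54 kWh × $0.34/kWh = $18.36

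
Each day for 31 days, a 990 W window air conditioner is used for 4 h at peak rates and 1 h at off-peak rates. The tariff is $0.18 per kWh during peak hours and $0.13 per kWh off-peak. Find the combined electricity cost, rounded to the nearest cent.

Peak energy = 0.99 kW × 4 h × 31 = 122.76 kWh
Off-peak energy = 0.99 kW × 1 h × 31 = 30.69 kWh
Cost = 122.76 × $0.18 + 30.69 × $0.13 = $22.0968 + $3.9897 = $26.09

$26.09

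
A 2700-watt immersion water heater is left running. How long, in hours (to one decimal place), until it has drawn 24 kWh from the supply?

Hours = 24 kWh ÷ 2.7 kW = 8.9 h

8.9 h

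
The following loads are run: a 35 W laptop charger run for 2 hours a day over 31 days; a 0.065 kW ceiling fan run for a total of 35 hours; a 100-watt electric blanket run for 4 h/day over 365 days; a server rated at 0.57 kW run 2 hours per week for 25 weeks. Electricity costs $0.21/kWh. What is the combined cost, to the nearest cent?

laptop charger: Runtime = 2 h/day × 31 days = 62 h
laptop charger: 0.035 kW × 62 h = 2.17 kWh
ceiling fan: 0.065 kW × 35 h = 2.275 kWh
electric blanket: Runtime = 4 h/day × 365 days = 1460 h
electric blanket: 0.1 kW × 1460 h = 146 kWh
server: Runtime = 2 h/week × 25 weeks = 50 h
server: 0.57 kW × 50 h = 28.5 kWh
Total energy = 178.945 kWh
Cost = 178.945 × $0.21 = $37.58

$37.58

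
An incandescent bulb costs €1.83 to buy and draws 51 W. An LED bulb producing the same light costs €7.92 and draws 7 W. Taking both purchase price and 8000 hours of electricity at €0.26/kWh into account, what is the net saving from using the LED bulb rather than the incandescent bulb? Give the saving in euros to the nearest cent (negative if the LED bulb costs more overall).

€85.43

incandescent bulb: €1.83 + (51/1000) kW × 8000 h × €0.26 = €1.83 + €106.08 = €107.91
LED bulb: €7.92 + (7/1000) kW × 8000 h × €0.26 = €7.92 + €14.56 = €22.48
Saving = €107.91 − €22.48 = €85.43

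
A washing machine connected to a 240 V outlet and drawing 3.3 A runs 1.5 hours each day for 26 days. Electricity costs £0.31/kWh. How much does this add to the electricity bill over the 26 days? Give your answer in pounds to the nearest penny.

£9.58

Power = 3.3 A × 240 V = 792 W = 0.792 kW
Runtime = 1.5 h/day × 26 days = 39 h
Energy = 0.792 kW × 39 h = 30.888 kWh
Cost = 30.888 kWh × £0.31/kWh = £9.58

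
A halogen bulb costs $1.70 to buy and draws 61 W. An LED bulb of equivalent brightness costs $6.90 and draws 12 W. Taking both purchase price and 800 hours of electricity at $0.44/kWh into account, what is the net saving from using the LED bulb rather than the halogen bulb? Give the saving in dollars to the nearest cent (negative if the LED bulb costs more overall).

$12.05

halogen bulb: $1.70 + (61/1000) kW × 800 h × $0.44 = $1.70 + $21.472 = $23.172
LED bulb: $6.90 + (12/1000) kW × 800 h × $0.44 = $6.90 + $4.224 = $11.124
Saving = $23.172 − $11.124 = $12.048 → $12.05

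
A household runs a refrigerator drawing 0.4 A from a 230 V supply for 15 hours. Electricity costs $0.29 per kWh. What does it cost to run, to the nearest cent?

$0.40

Power = 0.4 A × 230 V = 92 W = 0.092 kW
Energy = 0.092 kW × 15 h = 1.38 kWh
Cost = 1.38 kWh × $0.29/kWh = $0.40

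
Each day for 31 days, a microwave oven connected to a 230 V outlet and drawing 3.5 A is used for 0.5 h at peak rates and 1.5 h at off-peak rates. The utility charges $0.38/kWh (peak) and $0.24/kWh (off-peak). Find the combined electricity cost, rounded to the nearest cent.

$13.73

Power = 3.5 A × 230 V = 805 W = 0.805 kW
Peak energy = 0.805 kW × 0.5 h × 31 = 12.4775 kWh
Off-peak energy = 0.805 kW × 1.5 h × 31 = 37.4325 kWh
Cost = 12.4775 × $0.38 + 37.4325 × $0.24 = $4.74145 + $8.9838 = $13.73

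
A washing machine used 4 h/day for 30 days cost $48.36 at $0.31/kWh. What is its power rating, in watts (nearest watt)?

1300 W

Energy = $48.36 ÷ $0.31/kWh = 156 kWh
Runtime = 4 h/day × 30 days = 120 h
Power = 156 kWh ÷ 120 h = 1.3 kW = 1300 W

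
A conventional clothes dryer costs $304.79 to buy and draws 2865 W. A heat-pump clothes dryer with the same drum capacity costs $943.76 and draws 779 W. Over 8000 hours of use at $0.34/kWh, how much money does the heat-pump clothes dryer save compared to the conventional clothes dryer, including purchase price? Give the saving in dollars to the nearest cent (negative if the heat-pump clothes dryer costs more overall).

conventional clothes dryer: $304.79 + (2865/1000) kW × 8000 h × $0.34 = $304.79 + $7792.8 = $8097.59
heat-pump clothes dryer: $943.76 + (779/1000) kW × 8000 h × $0.34 = $943.76 + $2118.88 = $3062.64
Saving = $8097.59 − $3062.64 = $5034.95

$5034.95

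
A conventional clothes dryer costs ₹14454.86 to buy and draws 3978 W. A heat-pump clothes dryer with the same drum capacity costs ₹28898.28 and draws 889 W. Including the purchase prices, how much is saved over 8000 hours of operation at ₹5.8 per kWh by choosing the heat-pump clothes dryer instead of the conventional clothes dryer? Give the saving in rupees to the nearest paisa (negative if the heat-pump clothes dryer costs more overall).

conventional clothes dryer: ₹14454.86 + (3978/1000) kW × 8000 h × ₹5.8 = ₹14454.86 + ₹184579.2 = ₹199034.06
heat-pump clothes dryer: ₹28898.28 + (889/1000) kW × 8000 h × ₹5.8 = ₹28898.28 + ₹41249.6 = ₹70147.88
Saving = ₹199034.06 − ₹70147.88 = ₹128886.18

₹128886.18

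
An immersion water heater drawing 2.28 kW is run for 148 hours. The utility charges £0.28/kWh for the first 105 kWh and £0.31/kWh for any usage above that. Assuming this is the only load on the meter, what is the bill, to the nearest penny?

Energy = 2.28 kW × 148 h = 337.44 kWh
Tier 1 (0–105 kWh): 105 × £0.28 = £29.4
Above 105 kWh: 232.44 × £0.31 = £72.0564
Bill = £101.46

£101.46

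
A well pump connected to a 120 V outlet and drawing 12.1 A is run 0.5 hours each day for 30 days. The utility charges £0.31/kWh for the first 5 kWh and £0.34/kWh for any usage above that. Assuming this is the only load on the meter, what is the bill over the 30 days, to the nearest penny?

£7.26

Power = 12.1 A × 120 V = 1452 W = 1.452 kW
Runtime = 0.5 h/day × 30 days = 15 h
Energy = 1.452 kW × 15 h = 21.78 kWh
Tier 1 (0–5 kWh): 5 × £0.31 = £1.55
Above 5 kWh: 16.78 × £0.34 = £5.7052
Bill = £7.26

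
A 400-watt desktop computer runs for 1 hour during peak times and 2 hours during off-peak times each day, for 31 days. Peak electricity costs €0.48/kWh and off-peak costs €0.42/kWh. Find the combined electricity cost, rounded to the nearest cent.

Peak energy = 0.4 kW × 1 h × 31 = 12.4 kWh
Off-peak energy = 0.4 kW × 2 h × 31 = 24.8 kWh
Cost = 12.4 × €0.48 + 24.8 × €0.42 = €5.952 + €10.416 = €16.37

€16.37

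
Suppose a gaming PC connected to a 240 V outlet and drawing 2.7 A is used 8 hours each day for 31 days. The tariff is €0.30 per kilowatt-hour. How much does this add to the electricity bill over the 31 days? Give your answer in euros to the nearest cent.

€48.21

Power = 2.7 A × 240 V = 648 W = 0.648 kW
Runtime = 8 h/day × 31 days = 248 h
Energy = 0.648 kW × 248 h = 160.704 kWh
Cost = 160.704 kWh × €0.30/kWh = €48.21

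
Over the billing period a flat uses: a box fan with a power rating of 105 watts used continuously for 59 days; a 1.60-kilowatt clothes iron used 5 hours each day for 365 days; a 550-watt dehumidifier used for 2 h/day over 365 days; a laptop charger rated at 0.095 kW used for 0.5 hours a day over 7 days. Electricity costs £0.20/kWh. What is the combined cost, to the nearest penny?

box fan: Runtime = 24 h × 59 = 1416 h
box fan: 0.105 kW × 1416 h = 148.68 kWh
clothes iron: Runtime = 5 h/day × 365 days = 1825 h
clothes iron: 1.6 kW × 1825 h = 2920 kWh
dehumidifier: Runtime = 2 h/day × 365 days = 730 h
dehumidifier: 0.55 kW × 730 h = 401.5 kWh
laptop charger: Runtime = 0.5 h/day × 7 days = 3.5 h
laptop charger: 0.095 kW × 3.5 h = 0.3325 kWh
Total energy = 3470.5125 kWh
Cost = 3470.5125 × £0.20 = £694.10

£694.10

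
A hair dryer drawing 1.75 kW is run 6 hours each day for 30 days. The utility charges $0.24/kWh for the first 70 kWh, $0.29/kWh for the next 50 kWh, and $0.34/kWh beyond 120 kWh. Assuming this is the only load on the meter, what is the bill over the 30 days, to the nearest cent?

$97.60

Runtime = 6 h/day × 30 days = 180 h
Energy = 1.75 kW × 180 h = 315 kWh
Tier 1 (0–70 kWh): 70 × $0.24 = $16.8
Tier 2 (70–120 kWh): 50 × $0.29 = $14.5
Above 120 kWh: 195 × $0.34 = $66.3
Bill = $97.60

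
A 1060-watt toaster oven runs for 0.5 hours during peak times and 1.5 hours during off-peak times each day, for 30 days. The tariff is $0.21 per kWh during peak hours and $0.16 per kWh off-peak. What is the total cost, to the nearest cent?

Peak energy = 1.06 kW × 0.5 h × 30 = 15.9 kWh
Off-peak energy = 1.06 kW × 1.5 h × 30 = 47.7 kWh
Cost = 15.9 × $0.21 + 47.7 × $0.16 = $3.339 + $7.632 = $10.97

$10.97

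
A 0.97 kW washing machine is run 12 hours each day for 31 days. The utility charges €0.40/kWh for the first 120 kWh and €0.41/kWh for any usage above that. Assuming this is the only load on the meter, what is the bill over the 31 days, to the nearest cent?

Runtime = 12 h/day × 31 days = 372 h
Energy = 0.97 kW × 372 h = 360.84 kWh
Tier 1 (0–120 kWh): 120 × €0.40 = €48
Above 120 kWh: 240.84 × €0.41 = €98.7444
Bill = €146.74

€146.74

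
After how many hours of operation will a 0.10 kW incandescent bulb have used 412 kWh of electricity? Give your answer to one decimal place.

Hours = 412 kWh ÷ 0.1 kW = 4120.0 h

4120.0 h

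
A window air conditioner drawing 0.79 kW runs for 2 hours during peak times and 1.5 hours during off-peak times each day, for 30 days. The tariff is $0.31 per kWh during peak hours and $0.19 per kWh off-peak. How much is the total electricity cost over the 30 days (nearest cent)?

$21.45

Peak energy = 0.79 kW × 2 h × 30 = 47.4 kWh
Off-peak energy = 0.79 kW × 1.5 h × 30 = 35.55 kWh
Cost = 47.4 × $0.31 + 35.55 × $0.19 = $14.694 + $6.7545 = $21.45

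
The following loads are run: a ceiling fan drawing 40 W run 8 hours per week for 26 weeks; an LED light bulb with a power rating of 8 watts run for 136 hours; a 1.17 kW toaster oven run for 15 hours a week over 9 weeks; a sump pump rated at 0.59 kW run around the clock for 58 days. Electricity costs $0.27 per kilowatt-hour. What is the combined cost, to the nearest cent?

ceiling fan: Runtime = 8 h/week × 26 weeks = 208 h
ceiling fan: 0.04 kW × 208 h = 8.32 kWh
LED light bulb: 0.008 kW × 136 h = 1.088 kWh
toaster oven: Runtime = 15 h/week × 9 weeks = 135 h
toaster oven: 1.17 kW × 135 h = 157.95 kWh
sump pump: Runtime = 24 h × 58 = 1392 h
sump pump: 0.59 kW × 1392 h = 821.28 kWh
Total energy = 988.638 kWh
Cost = 988.638 × $0.27 = $266.93

$266.93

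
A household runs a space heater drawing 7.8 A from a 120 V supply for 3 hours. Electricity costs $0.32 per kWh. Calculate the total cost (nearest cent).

Power = 7.8 A × 120 V = 936 W = 0.936 kW
Energy = 0.936 kW × 3 h = 2.808 kWh
Cost = 2.808 kWh × $0.32/kWh = $0.90

$0.90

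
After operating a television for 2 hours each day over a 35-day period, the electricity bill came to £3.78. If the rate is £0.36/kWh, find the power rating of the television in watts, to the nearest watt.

Energy = £3.78 ÷ £0.36/kWh = 10.5 kWh
Runtime = 2 h/day × 35 days = 70 h
Power = 10.5 kWh ÷ 70 h = 0.15 kW = 150 W

150 W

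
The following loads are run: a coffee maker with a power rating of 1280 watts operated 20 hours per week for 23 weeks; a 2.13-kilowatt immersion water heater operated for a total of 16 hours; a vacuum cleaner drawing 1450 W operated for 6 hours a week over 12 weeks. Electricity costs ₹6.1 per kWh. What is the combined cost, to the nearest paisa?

₹4436.41

coffee maker: Runtime = 20 h/week × 23 weeks = 460 h
coffee maker: 1.28 kW × 460 h = 588.8 kWh
immersion water heater: 2.13 kW × 16 h = 34.08 kWh
vacuum cleaner: Runtime = 6 h/week × 12 weeks = 72 h
vacuum cleaner: 1.45 kW × 72 h = 104.4 kWh
Total energy = 727.28 kWh
Cost = 727.28 × ₹6.1 = ₹4436.41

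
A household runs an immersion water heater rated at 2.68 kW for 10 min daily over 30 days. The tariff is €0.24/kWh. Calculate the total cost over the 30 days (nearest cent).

€3.22

Runtime = 10 min × 30 = 300 min = 5 h
Energy = 2.68 kW × 5 h = 13.4 kWh
Cost = 13.4 kWh × €0.24/kWh = €3.22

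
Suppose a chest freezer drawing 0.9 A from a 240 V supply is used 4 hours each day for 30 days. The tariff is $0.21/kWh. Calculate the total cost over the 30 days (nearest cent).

$5.44

Power = 0.9 A × 240 V = 216 W = 0.216 kW
Runtime = 4 h/day × 30 days = 120 h
Energy = 0.216 kW × 120 h = 25.92 kWh
Cost = 25.92 kWh × $0.21/kWh = $5.44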